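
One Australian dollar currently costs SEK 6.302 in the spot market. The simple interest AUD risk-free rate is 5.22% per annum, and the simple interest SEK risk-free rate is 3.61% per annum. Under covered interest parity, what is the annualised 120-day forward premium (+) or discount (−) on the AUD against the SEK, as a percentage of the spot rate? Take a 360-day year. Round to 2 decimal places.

-1.58%

T = 120/360 years.
F = S · g_SEK/g_AUD = 6.302 × 1.0120333/1.017400 = 6.268757.
Annualised premium = (F − S)/S × (1/T) = (6.268757 − 6.302)/6.302 ÷ (120/360) = -1.58%.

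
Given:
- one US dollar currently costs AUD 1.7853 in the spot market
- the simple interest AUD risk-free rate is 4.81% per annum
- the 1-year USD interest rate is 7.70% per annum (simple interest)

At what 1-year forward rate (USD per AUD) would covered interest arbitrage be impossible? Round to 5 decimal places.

0.57557

T = 1 year.
AUD growth factor: 1 + 0.0481×1 = 1.048100.
USD accumulates by 1 + 0.0770×1 = 1.077000.
Forward (AUD per USD) = 1.7853 × 1.048100 / 1.077000 = 1.737394.
Quoted the other way: 1/1.737394 = 0.57557 USD per AUD.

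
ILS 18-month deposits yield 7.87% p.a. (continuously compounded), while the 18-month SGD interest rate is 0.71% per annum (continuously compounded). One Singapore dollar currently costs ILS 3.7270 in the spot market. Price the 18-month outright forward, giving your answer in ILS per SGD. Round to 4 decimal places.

T = 18/12 years.
ILS accumulates by e^(0.0787×18/12) = 1.1253004.
SGD accumulates by e^(0.0071×18/12) = 1.0107069.
CIP: F = S · (grow ILS)/(grow SGD) = 3.727 × 1.1253004/1.0107069 = 4.149566 ILS per SGD.

4.1496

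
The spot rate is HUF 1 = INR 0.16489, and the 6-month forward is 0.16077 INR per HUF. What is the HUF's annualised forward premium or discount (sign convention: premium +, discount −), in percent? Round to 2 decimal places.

T = 6/12 years.
HUF trades forward at -2.49864% vs spot over the period.
×(1/T) gives -5.00% p.a.

-5.00%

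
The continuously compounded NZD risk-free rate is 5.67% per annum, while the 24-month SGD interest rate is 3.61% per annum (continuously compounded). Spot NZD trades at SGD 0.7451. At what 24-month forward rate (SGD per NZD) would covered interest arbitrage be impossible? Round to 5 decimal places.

T = 2 years.
SGD growth factor: e^(0.0361×2) = 1.0748703.
NZD growth factor: e^(0.0567×2) = 1.1200799.
CIP: F = S · (grow SGD)/(grow NZD) = 0.7451 × 1.0748703/1.1200799 = 0.7150257 SGD per NZD.

0.71503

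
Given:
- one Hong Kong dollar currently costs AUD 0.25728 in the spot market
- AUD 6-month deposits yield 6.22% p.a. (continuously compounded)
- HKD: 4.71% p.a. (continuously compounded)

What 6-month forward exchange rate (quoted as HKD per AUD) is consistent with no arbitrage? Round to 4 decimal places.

T = 6/12 years.
Growth of 1 AUD over T: e^(0.0622×6/12) = 1.0315887.
Growth of 1 HKD over T: e^(0.0471×6/12) = 1.0238295.
So F = 0.25728 × 1.0315887 / 1.0238295 = 0.2592298 (AUD/HKD).
Quoted the other way: 1/0.2592298 = 3.8576 HKD per AUD.

3.8576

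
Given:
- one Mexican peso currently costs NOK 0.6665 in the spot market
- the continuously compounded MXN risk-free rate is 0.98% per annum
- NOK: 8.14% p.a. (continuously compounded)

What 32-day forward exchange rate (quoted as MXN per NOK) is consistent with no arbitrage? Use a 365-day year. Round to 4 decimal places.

1.4910

T = 32/365 years.
NOK accumulates by e^(0.0814×32/365) = 1.007162.
MXN growth factor: e^(0.0098×32/365) = 1.0008595.
Forward (NOK per MXN) = 0.6665 × 1.007162 / 1.0008595 = 0.6706970.
Quoted the other way: 1/0.6706970 = 1.4910 MXN per NOK.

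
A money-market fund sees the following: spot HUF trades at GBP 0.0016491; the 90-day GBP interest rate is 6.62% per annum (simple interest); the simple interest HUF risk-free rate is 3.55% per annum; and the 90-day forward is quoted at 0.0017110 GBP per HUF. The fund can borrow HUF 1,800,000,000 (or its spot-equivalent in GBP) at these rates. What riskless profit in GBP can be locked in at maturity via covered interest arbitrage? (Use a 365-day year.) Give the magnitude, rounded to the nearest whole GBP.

T = 90/365 years.
Invest the HUF and cover forward: 1,800,000,000 × 1.008753425 × 0.0017110 = GBP 3,106,758.80.
Convert at spot and invest in GBP: 1,800,000,000 × 0.0016491 × 1.016323288 = GBP 3,016,833.72.
The quoted forward overvalues HUF, so borrow GBP, buy HUF at spot, deposit the HUF at 3.55%, and sell the proceeds forward at 0.0017110.
Arbitrage profit = |3,106,758.80 − 3,016,833.72| = GBP 89,925.

GBP 89,925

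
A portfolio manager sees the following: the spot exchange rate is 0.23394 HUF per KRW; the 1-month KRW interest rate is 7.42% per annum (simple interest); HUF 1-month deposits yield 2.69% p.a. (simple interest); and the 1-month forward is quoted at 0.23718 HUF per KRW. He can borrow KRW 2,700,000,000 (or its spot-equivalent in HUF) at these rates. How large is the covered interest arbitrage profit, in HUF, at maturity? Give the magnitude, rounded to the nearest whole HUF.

HUF 11,291,798

T = 1/12 years.
Invest the KRW and cover forward: 2,700,000,000 × 1.00618333333 × 0.23718 = HUF 644,345,720.10.
Convert at spot and invest in HUF: 2,700,000,000 × 0.23394 × 1.00224166667 = HUF 633,053,921.85.
The quoted forward overvalues KRW, so borrow HUF, buy KRW at spot, deposit the KRW at 7.42%, and sell the proceeds forward at 0.23718.
Profit = 644,345,720.10 − 633,053,921.85 = HUF 11,291,798.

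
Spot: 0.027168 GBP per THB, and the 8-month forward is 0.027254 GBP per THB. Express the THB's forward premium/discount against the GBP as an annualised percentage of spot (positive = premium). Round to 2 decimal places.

+0.47%

T = 8/12 years.
(F − S)/S = (0.027254 − 0.027168)/0.027168 = 0.0031655.
×(1/T) gives 0.47% p.a.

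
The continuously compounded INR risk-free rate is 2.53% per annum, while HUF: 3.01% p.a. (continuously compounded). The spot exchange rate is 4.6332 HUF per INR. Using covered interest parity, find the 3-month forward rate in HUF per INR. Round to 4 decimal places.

T = 3/12 years.
HUF growth factor: e^(0.0301×3/12) = 1.0075534.
Growth of 1 INR over T: e^(0.0253×3/12) = 1.006345.
So F = 4.6332 × 1.0075534 / 1.006345 = 4.638763 (HUF/INR).

4.6388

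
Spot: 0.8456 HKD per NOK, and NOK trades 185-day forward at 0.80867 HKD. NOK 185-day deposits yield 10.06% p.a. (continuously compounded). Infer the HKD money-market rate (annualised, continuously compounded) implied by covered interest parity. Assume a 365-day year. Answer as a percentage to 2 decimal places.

1.25%

T = 185/365 years.
F/S = 0.80867/0.8456 = 0.9563269 = (growth of HKD) / (growth of NOK).
The NOK side grows by e^(0.1006×185/365) = 1.0523114.
Hence g_HKD = 1.0063537.
r = ln(1.0063537)/(185/365) = 0.012496 → 1.25%.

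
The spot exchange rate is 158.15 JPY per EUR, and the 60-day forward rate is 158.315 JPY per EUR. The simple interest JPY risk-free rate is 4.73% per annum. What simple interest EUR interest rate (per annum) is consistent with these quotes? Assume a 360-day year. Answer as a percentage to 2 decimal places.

4.10%

T = 60/360 years.
CIP gives F = S · g_JPY/g_EUR, so g_JPY/g_EUR = 158.315/158.15 = 1.0010433.
The JPY side grows by 1 + 0.0473×60/360 = 1.0078833.
Hence g_EUR = 1.0068329.
r = (1.0068329 − 1)/(60/360) = 0.040997 → 4.10%.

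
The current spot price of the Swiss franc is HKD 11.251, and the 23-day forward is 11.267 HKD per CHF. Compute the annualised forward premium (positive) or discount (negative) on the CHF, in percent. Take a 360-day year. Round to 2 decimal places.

T = 23/360 years.
Period premium: (11.267 − 11.251)/11.251 = 0.0014221.
Per annum: 0.0014221 / (23/360) = 0.022259 = 2.23%.

+2.23%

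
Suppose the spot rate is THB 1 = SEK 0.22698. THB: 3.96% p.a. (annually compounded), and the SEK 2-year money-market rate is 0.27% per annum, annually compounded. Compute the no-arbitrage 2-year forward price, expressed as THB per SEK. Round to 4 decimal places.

T = 2 years.
SEK accumulates by (1 + 0.0027)^2 = 1.0054073.
Growth of 1 THB over T: (1 + 0.0396)^2 = 1.0807682.
Forward (SEK per THB) = 0.22698 × 1.0054073 / 1.0807682 = 0.2111529.
Quoted the other way: 1/0.2111529 = 4.7359 THB per SEK.

4.7359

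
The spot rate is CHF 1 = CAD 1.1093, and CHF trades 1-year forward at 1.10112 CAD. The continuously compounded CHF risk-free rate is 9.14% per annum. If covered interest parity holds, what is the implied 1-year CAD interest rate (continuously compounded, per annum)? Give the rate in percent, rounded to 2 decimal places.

8.40%

T = 1 year.
By CIP, F/S equals the CAD-to-CHF growth ratio: 1.10112/1.1093 = 0.9926260.
CHF growth factor: e^(0.0914×1) = 1.0957072.
That pins the CAD growth at 1.0876275.
r = ln(1.0876275)/1 = 0.083999 → 8.40%.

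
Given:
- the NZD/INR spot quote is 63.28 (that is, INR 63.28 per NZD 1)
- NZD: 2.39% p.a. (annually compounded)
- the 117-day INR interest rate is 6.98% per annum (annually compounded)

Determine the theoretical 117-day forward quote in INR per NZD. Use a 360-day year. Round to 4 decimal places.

T = 117/360 years.
Growth of 1 INR over T: (1 + 0.0698)^(117/360) = 1.0221705.
NZD accumulates by (1 + 0.0239)^(117/360) = 1.00770567.
Forward (INR per NZD) = 63.28 × 1.0221705 / 1.00770567 = 64.188335.

64.1883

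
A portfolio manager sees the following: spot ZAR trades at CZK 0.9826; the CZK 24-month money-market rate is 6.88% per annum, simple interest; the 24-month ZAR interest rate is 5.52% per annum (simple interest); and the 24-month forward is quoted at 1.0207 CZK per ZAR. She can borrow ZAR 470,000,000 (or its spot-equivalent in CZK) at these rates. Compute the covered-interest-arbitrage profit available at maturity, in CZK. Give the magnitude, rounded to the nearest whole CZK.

T = 2 years.
Keep in ZAR, deliver into the forward: 470,000,000·1.110400·1.0207 = CZK 532,691,081.60.
Swap to CZK now, deposit: 470,000,000·0.9826·1.137600 = CZK 525,368,707.20.
The quoted forward overvalues ZAR, so borrow CZK, buy ZAR at spot, deposit the ZAR at 5.52%, and sell the proceeds forward at 1.0207.
The gap between the two covered legs is CZK 7,322,374.

CZK 7,322,374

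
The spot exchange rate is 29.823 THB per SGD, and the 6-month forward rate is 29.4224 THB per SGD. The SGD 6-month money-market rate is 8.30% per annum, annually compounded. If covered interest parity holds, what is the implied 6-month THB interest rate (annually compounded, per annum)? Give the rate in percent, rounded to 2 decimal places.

5.41%

T = 6/12 years.
F/S = 29.4224/29.823 = 0.9865674 = (growth of THB) / (growth of SGD).
The SGD side grows by (1 + 0.0830)^(6/12) = 1.0406729.
That pins the THB growth at 1.026694.
Annualise: 1.026694^(12/6) − 1 = 0.054101 = 5.41%.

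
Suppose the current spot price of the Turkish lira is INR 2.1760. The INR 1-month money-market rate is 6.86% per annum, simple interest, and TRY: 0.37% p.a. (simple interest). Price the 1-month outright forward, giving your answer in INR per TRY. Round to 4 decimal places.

2.1878

T = 1/12 years.
INR accumulates by 1 + 0.0686×1/12 = 1.0057167.
TRY accumulates by 1 + 0.0037×1/12 = 1.0003083.
CIP: F = S · (grow INR)/(grow TRY) = 2.176 × 1.0057167/1.0003083 = 2.187765 INR per TRY.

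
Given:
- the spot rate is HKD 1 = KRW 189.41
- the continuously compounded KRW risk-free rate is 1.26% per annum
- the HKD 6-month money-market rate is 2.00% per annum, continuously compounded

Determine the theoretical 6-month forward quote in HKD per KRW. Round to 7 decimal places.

0.0052991

T = 6/12 years.
Growth of 1 KRW over T: e^(0.0126×6/12) = 1.0063199.
HKD accumulates by e^(0.0200×6/12) = 1.0100502.
So F = 189.41 × 1.0063199 / 1.0100502 = 188.7105 (KRW/HKD).
Quoted the other way: 1/188.7105 = 0.0052991 HKD per KRW.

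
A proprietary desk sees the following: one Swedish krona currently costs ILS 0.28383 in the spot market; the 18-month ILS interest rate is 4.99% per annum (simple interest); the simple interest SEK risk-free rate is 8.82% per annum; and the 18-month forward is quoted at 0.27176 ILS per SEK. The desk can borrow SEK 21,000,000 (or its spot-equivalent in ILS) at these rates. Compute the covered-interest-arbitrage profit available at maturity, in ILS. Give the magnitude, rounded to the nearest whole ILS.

ILS 55,423

T = 18/12 years.
Invest the SEK and cover forward: 21,000,000 × 1.132300 × 0.27176 = ILS 6,461,990.81.
Convert at spot and invest in ILS: 21,000,000 × 0.28383 × 1.074850 = ILS 6,406,568.19.
The quoted forward overvalues SEK, so borrow ILS, buy SEK at spot, deposit the SEK at 8.82%, and sell the proceeds forward at 0.27176.
The gap between the two covered legs is ILS 55,423.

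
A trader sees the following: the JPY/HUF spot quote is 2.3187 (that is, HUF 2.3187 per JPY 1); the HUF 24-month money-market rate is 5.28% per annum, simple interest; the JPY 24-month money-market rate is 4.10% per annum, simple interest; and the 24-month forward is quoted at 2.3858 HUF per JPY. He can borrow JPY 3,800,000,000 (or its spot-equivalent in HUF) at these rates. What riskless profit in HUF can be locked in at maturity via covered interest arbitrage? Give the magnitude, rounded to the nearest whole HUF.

HUF 67,947,344

T = 2 years.
Route A — deposit JPY, sell forward: 3,800,000,000 × 1.082000 × 2.3858 = HUF 9,809,455,280.00.
Route B — convert at spot, deposit HUF: 3,800,000,000 × 2.3187 × 1.105600 = HUF 9,741,507,936.00.
The quoted forward overvalues JPY, so borrow HUF, buy JPY at spot, deposit the JPY at 4.10%, and sell the proceeds forward at 2.3858.
Arbitrage profit = |9,809,455,280.00 − 9,741,507,936.00| = HUF 67,947,344.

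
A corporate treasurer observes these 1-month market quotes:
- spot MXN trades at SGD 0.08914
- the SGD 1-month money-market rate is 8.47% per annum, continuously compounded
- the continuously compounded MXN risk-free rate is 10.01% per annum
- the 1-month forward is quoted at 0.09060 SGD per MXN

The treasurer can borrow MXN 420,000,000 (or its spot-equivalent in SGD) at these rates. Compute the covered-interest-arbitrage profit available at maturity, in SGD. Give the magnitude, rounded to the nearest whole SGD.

T = 1/12 years.
Route A — deposit MXN, sell forward: 420,000,000 × 1.0083765553 × 0.09060 = SGD 38,370,744.68.
Route B — convert at spot, deposit SGD: 420,000,000 × 0.08914 × 1.0070833021 = SGD 37,703,990.33.
The quoted forward overvalues MXN, so borrow SGD, buy MXN at spot, deposit the MXN at 10.01%, and sell the proceeds forward at 0.09060.
The gap between the two covered legs is SGD 666,754.

SGD 666,754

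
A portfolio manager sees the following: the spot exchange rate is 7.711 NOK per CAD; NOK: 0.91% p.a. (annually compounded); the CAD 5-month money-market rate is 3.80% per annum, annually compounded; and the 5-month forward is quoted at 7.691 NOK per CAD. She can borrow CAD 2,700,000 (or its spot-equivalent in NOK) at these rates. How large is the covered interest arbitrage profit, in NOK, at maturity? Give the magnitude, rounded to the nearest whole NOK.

NOK 192,485

T = 5/12 years.
Route A — deposit CAD, sell forward: 2,700,000 × 1.0156612826 × 7.691 = NOK 21,090,917.50.
Route B — convert at spot, deposit NOK: 2,700,000 × 7.711 × 1.003781651 = NOK 20,898,432.84.
The quoted forward overvalues CAD, so borrow NOK, buy CAD at spot, deposit the CAD at 3.80%, and sell the proceeds forward at 7.691.
Arbitrage profit = |21,090,917.50 − 20,898,432.84| = NOK 192,485.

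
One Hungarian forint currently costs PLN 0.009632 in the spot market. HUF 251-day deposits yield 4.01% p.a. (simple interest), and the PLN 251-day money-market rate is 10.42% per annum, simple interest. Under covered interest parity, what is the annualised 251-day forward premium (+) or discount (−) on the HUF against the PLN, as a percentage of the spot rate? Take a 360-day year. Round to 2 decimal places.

T = 251/360 years.
No-arbitrage forward: 0.009632 × 1.0726506 / 1.0279586 = 0.010050765 PLN/HUF.
(F − S)/S ÷ T = (0.010050765 − 0.009632)/0.009632/(251/360) = 0.062357 → 6.24%.

+6.24%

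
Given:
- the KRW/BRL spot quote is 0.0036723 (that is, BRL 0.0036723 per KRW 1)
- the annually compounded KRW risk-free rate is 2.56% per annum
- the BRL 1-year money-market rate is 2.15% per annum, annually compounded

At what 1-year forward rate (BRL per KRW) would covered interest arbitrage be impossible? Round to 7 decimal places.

0.0036576

T = 1 year.
BRL growth factor: (1 + 0.0215)^1 = 1.021500.
Growth of 1 KRW over T: (1 + 0.0256)^1 = 1.025600.
So F = 0.0036723 × 1.021500 / 1.025600 = 0.003657619 (BRL/KRW).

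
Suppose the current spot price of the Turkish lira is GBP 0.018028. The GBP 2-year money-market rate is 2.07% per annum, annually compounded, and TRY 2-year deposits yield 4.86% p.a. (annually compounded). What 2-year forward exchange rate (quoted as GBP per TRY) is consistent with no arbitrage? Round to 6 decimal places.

0.017081

T = 2 years.
GBP accumulates by (1 + 0.0207)^2 = 1.0418285.
TRY accumulates by (1 + 0.0486)^2 = 1.099562.
Forward (GBP per TRY) = 0.018028 × 1.0418285 / 1.099562 = 0.01708142.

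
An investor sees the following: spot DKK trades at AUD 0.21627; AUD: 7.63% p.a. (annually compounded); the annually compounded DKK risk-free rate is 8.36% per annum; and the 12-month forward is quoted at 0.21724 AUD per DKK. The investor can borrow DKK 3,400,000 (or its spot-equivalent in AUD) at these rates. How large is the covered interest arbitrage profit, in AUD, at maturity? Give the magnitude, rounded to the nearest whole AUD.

T = 1 year.
Route A — deposit DKK, sell forward: 3,400,000 × 1.083600 × 0.21724 = AUD 800,364.30.
Route B — convert at spot, deposit AUD: 3,400,000 × 0.21627 × 1.076300 = AUD 791,422.76.
The quoted forward overvalues DKK, so borrow AUD, buy DKK at spot, deposit the DKK at 8.36%, and sell the proceeds forward at 0.21724.
The gap between the two covered legs is AUD 8,942.

AUD 8,942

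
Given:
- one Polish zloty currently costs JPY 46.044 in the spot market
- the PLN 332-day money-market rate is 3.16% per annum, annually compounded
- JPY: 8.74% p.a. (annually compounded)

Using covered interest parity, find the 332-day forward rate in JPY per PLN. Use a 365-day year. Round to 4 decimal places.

T = 332/365 years.
JPY growth factor: (1 + 0.0874)^(332/365) = 1.07919353.
PLN growth factor: (1 + 0.0316)^(332/365) = 1.02870242.
So F = 46.044 × 1.07919353 / 1.02870242 = 48.303947 (JPY/PLN).

48.3039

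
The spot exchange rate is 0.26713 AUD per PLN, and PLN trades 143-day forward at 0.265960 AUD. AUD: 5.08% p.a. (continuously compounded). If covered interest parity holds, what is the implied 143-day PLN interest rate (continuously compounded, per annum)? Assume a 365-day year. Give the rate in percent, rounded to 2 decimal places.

T = 143/365 years.
CIP gives F = S · g_AUD/g_PLN, so g_AUD/g_PLN = 0.26596/0.26713 = 0.9956201.
The AUD side grows by e^(0.0508×143/365) = 1.0201018.
That pins the PLN growth at 1.0245894.
Take logs: ln 1.0245894 / (143/365) = 0.062004, so 6.20%.

6.20%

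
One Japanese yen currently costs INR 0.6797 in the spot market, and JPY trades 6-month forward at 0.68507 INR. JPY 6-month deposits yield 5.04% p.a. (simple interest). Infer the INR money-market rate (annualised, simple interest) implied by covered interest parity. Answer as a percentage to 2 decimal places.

T = 6/12 years.
CIP gives F = S · g_INR/g_JPY, so g_INR/g_JPY = 0.68507/0.6797 = 1.0079005.
The JPY side grows by 1 + 0.0504×6/12 = 1.025200.
That pins the INR growth at 1.0332996.
(1.0332996 − 1)/T = 0.066599, i.e. 6.66%.

6.66%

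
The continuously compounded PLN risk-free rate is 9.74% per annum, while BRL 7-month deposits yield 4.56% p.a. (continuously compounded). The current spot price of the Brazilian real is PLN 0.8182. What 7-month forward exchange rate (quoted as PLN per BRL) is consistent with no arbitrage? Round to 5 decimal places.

0.84330

T = 7/12 years.
PLN accumulates by e^(0.0974×7/12) = 1.0584617.
BRL growth factor: e^(0.0456×7/12) = 1.0269569.
Forward (PLN per BRL) = 0.8182 × 1.0584617 / 1.0269569 = 0.8433006.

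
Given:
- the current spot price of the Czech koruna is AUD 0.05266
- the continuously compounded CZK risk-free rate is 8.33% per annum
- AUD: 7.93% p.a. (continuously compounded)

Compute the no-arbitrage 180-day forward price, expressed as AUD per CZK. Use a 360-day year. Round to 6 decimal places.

T = 180/360 years.
AUD growth factor: e^(0.0793×180/360) = 1.0404466.
CZK growth factor: e^(0.0833×180/360) = 1.0425295.
CIP: F = S · (grow AUD)/(grow CZK) = 0.05266 × 1.0404466/1.0425295 = 0.05255479 AUD per CZK.

0.052555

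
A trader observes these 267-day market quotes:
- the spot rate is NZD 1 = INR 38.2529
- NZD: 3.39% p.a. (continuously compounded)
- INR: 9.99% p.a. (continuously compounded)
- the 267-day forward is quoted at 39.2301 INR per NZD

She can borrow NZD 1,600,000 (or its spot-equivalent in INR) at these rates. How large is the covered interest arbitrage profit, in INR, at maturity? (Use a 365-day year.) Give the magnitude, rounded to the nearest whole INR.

INR 1,500,655

T = 267/365 years.
Keep in NZD, deliver into the forward: 1,600,000·1.025108112·39.2301 = INR 64,344,149.99.
Swap to INR now, deposit: 1,600,000·38.2529·1.0758139461 = INR 65,844,805.28.
The quoted forward undervalues NZD, so borrow NZD, convert to INR at spot, deposit the INR at 9.99%, and buy NZD forward at 39.2301 to cover the loan.
The gap between the two covered legs is INR 1,500,655.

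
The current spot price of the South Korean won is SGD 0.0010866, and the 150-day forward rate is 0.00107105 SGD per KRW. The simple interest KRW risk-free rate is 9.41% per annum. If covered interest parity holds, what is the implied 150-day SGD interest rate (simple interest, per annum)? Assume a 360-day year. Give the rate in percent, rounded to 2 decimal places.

5.84%

T = 150/360 years.
CIP gives F = S · g_SGD/g_KRW, so g_SGD/g_KRW = 0.00107105/0.0010866 = 0.9856893.
The KRW side grows by 1 + 0.0941×150/360 = 1.0392083.
That pins the SGD growth at 1.0243365.
r = (1.0243365 − 1)/(150/360) = 0.058408 → 5.84%.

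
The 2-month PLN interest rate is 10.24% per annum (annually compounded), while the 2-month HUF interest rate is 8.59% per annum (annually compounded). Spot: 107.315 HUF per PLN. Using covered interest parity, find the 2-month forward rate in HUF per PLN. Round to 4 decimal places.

107.0456

T = 2/12 years.
HUF growth factor: (1 + 0.0859)^(2/12) = 1.013829613.
PLN growth factor: (1 + 0.1024)^(2/12) = 1.016380991.
Forward (HUF per PLN) = 107.315 × 1.013829613 / 1.016380991 = 107.045612.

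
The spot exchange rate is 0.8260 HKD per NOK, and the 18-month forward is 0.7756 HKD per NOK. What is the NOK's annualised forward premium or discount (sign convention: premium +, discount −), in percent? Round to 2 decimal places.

-4.07%

T = 18/12 years.
Period premium: (0.7756 − 0.826)/0.826 = -0.0610169.
Annualise by dividing by T: -0.0610169 / (18/12) = -0.040678 → -4.07%.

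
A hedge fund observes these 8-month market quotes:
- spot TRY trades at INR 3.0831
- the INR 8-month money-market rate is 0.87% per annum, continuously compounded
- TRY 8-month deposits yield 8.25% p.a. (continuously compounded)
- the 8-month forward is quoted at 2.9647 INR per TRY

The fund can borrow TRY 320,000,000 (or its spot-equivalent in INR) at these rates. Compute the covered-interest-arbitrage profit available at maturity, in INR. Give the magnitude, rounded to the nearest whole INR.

T = 8/12 years.
Route A — deposit TRY, sell forward: 320,000,000 × 1.05654061468 × 2.9647 = INR 1,002,344,307.31.
Route B — convert at spot, deposit INR: 320,000,000 × 3.0831 × 1.00581685257 = INR 992,330,860.21.
The quoted forward overvalues TRY, so borrow INR, buy TRY at spot, deposit the TRY at 8.25%, and sell the proceeds forward at 2.9647.
The gap between the two covered legs is INR 10,013,447.

INR 10,013,447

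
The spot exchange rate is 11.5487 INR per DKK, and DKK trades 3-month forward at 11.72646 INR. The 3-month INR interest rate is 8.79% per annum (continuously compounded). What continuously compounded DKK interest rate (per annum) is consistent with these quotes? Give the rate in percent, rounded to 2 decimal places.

T = 3/12 years.
By CIP, F/S equals the INR-to-DKK growth ratio: 11.72646/11.5487 = 1.0153922.
The INR side grows by e^(0.0879×3/12) = 1.0222182.
Hence g_DKK = 1.0067225.
r = ln(1.0067225)/(3/12) = 0.026800 → 2.68%.

2.68%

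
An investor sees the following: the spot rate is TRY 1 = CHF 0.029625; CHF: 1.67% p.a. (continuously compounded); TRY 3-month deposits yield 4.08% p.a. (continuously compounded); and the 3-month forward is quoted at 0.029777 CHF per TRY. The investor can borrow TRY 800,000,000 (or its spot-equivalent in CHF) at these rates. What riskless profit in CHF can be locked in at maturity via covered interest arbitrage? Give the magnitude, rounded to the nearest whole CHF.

T = 3/12 years.
Route A — deposit TRY, sell forward: 800,000,000 × 1.0102521973 × 0.029777 = CHF 24,065,823.74.
Route B — convert at spot, deposit CHF: 800,000,000 × 0.029625 × 1.0041837275 = CHF 23,799,154.34.
The quoted forward overvalues TRY, so borrow CHF, buy TRY at spot, deposit the TRY at 4.08%, and sell the proceeds forward at 0.029777.
Profit = 24,065,823.74 − 23,799,154.34 = CHF 266,669.

CHF 266,669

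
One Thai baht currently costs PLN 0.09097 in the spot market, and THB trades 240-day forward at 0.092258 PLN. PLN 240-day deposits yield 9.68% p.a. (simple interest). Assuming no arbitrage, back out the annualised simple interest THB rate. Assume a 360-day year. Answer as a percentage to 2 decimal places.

7.45%

T = 240/360 years.
By CIP, F/S equals the PLN-to-THB growth ratio: 0.092258/0.09097 = 1.0141585.
The PLN side grows by 1 + 0.0968×240/360 = 1.0645333.
Hence g_THB = 1.0496715.
r = (1.0496715 − 1)/(240/360) = 0.074507 → 7.45%.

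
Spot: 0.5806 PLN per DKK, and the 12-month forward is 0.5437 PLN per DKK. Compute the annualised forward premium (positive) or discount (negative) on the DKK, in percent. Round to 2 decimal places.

-6.36%

T = 1 year.
Period premium: (0.5437 − 0.5806)/0.5806 = -0.0635549.
Annualise by dividing by T: -0.0635549 / 1 = -0.063555 → -6.36%.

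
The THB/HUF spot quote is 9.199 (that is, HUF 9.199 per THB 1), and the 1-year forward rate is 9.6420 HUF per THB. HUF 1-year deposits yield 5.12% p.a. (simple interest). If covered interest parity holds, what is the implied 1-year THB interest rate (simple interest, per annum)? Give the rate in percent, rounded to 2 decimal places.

T = 1 year.
F/S = 9.642/9.199 = 1.0481574 = (growth of HUF) / (growth of THB).
The HUF side grows by 1 + 0.0512×1 = 1.051200.
So the THB growth factor = 1.0029028.
r = (1.0029028 − 1)/1 = 0.002903 → 0.29%.

0.29%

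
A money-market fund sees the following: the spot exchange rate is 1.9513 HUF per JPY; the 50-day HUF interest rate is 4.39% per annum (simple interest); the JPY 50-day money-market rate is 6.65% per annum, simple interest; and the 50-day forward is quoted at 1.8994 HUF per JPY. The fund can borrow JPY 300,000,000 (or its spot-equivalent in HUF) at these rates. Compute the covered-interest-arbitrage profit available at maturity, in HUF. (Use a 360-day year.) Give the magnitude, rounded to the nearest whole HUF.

T = 50/360 years.
Invest the JPY and cover forward: 300,000,000 × 1.00923611111 × 1.8994 = HUF 575,082,920.83.
Convert at spot and invest in HUF: 300,000,000 × 1.9513 × 1.00609722222 = HUF 588,959,252.92.
The quoted forward undervalues JPY, so borrow JPY, convert to HUF at spot, deposit the HUF at 4.39%, and buy JPY forward at 1.8994 to cover the loan.
Arbitrage profit = |575,082,920.83 − 588,959,252.92| = HUF 13,876,332.

HUF 13,876,332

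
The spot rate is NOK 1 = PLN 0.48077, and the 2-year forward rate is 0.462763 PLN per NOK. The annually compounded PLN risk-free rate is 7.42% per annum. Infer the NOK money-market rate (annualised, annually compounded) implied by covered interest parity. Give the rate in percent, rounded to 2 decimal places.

T = 2 years.
F/S = 0.462763/0.48077 = 0.9625455 = (growth of PLN) / (growth of NOK).
PLN growth factor: (1 + 0.0742)^2 = 1.1539056.
So the NOK growth factor = 1.1988063.
r = 1.1988063^(1/2) − 1 = 0.094900 → 9.49%.

9.49%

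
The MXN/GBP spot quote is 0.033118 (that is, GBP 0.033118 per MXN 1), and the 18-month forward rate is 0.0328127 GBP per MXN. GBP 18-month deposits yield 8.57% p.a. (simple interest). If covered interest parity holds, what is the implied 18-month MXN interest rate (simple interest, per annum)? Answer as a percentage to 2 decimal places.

9.27%

T = 18/12 years.
CIP gives F = S · g_GBP/g_MXN, so g_GBP/g_MXN = 0.0328127/0.033118 = 0.9907814.
The GBP side grows by 1 + 0.0857×18/12 = 1.128550.
So the MXN growth factor = 1.1390505.
r = (1.1390505 − 1)/(18/12) = 0.092700 → 9.27%.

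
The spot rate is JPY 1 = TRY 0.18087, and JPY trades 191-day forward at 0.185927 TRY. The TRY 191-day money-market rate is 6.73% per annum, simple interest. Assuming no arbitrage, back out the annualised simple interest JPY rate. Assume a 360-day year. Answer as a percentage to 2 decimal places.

T = 191/360 years.
By CIP, F/S equals the TRY-to-JPY growth ratio: 0.185927/0.18087 = 1.0279593.
The TRY side grows by 1 + 0.0673×191/360 = 1.0357064.
That pins the JPY growth at 1.0075364.
r = (1.0075364 − 1)/(191/360) = 0.014205 → 1.42%.

1.42%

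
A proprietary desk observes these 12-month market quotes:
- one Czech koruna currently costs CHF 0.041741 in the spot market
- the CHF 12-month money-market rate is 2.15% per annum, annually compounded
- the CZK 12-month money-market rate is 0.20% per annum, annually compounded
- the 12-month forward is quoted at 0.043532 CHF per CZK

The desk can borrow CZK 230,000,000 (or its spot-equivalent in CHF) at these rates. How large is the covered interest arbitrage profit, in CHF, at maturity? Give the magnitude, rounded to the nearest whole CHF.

T = 1 year.
Keep in CZK, deliver into the forward: 230,000,000·1.002000·0.043532 = CHF 10,032,384.72.
Swap to CHF now, deposit: 230,000,000·0.041741·1.021500 = CHF 9,806,839.25.
The quoted forward overvalues CZK, so borrow CHF, buy CZK at spot, deposit the CZK at 0.20%, and sell the proceeds forward at 0.043532.
Arbitrage profit = |10,032,384.72 − 9,806,839.25| = CHF 225,545.

CHF 225,545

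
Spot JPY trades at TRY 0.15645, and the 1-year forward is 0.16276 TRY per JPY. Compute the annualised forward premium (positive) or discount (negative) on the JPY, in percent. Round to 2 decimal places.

+4.03%

T = 1 year.
JPY trades forward at +4.03324% vs spot over the period.
Annualise by dividing by T: 0.0403324 / 1 = 0.040332 → 4.03%.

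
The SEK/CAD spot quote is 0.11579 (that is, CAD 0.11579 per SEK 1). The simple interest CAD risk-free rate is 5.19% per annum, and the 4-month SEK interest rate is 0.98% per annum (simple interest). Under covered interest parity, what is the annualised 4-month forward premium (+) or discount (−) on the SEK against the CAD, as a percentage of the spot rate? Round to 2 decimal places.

T = 4/12 years.
No-arbitrage forward: 0.11579 × 1.017300 / 1.0032667 = 0.11740962 CAD/SEK.
Annualised premium = (F − S)/S × (1/T) = (0.11740962 − 0.11579)/0.11579 ÷ (4/12) = 4.20%.

+4.20%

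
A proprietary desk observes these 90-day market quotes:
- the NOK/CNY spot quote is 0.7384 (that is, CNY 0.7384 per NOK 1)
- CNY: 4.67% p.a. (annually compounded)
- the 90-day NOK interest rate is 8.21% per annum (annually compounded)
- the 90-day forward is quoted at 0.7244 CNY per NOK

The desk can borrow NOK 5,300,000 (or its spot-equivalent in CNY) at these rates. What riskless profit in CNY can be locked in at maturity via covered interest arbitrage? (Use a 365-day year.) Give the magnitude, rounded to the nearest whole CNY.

T = 90/365 years.
Invest the NOK and cover forward: 5,300,000 × 1.019646177 × 0.7244 = CNY 3,914,747.96.
Convert at spot and invest in CNY: 5,300,000 × 0.7384 × 1.011317848 = CNY 3,957,812.62.
The quoted forward undervalues NOK, so borrow NOK, convert to CNY at spot, deposit the CNY at 4.67%, and buy NOK forward at 0.7244 to cover the loan.
Arbitrage profit = |3,914,747.96 − 3,957,812.62| = CNY 43,065.

CNY 43,065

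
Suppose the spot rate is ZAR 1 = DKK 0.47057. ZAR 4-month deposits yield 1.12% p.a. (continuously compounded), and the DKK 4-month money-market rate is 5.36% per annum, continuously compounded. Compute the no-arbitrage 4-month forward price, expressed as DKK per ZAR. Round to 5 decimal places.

T = 4/12 years.
DKK accumulates by e^(0.0536×4/12) = 1.0180272.
Growth of 1 ZAR over T: e^(0.0112×4/12) = 1.0037403.
CIP: F = S · (grow DKK)/(grow ZAR) = 0.47057 × 1.0180272/1.0037403 = 0.4772679 DKK per ZAR.

0.47727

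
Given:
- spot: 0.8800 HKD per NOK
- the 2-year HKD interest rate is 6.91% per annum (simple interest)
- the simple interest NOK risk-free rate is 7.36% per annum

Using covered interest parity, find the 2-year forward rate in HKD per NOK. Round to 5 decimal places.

0.87310

T = 2 years.
Growth of 1 HKD over T: 1 + 0.0691×2 = 1.138200.
NOK growth factor: 1 + 0.0736×2 = 1.147200.
CIP: F = S · (grow HKD)/(grow NOK) = 0.88 × 1.138200/1.147200 = 0.8730962 HKD per NOK.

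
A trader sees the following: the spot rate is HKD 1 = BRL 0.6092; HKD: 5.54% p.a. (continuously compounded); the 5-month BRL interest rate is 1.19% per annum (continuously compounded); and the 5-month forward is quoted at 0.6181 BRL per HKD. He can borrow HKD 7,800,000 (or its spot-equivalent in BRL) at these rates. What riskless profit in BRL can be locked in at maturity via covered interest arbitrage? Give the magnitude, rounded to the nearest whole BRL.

T = 5/12 years.
Keep in HKD, deliver into the forward: 7,800,000·1.023351815·0.6181 = BRL 4,933,763.30.
Swap to BRL now, deposit: 7,800,000·0.6092·1.004970646 = BRL 4,775,379.32.
The quoted forward overvalues HKD, so borrow BRL, buy HKD at spot, deposit the HKD at 5.54%, and sell the proceeds forward at 0.6181.
Profit = 4,933,763.30 − 4,775,379.32 = BRL 158,384.

BRL 158,384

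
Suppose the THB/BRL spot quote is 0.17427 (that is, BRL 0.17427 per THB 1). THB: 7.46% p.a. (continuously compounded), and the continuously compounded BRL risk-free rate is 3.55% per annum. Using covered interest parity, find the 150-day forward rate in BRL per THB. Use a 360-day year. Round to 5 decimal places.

T = 150/360 years.
BRL growth factor: e^(0.0355×150/360) = 1.0149016.
Growth of 1 THB over T: e^(0.0746×150/360) = 1.0315715.
So F = 0.17427 × 1.0149016 / 1.0315715 = 0.1714538 (BRL/THB).

0.17145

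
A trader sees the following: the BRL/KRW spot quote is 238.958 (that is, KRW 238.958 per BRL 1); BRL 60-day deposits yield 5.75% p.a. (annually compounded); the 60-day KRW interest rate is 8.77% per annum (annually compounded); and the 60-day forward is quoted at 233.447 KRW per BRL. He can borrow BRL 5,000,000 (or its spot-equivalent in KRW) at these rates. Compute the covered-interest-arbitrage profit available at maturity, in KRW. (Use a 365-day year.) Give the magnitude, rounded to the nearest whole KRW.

KRW 33,403,691

T = 60/365 years.
Route A — deposit BRL, sell forward: 5,000,000 × 1.009232656097 × 233.447 = KRW 1,178,011,679.34.
Route B — convert at spot, deposit KRW: 5,000,000 × 238.958 × 1.013914889024 = KRW 1,211,415,370.26.
The quoted forward undervalues BRL, so borrow BRL, convert to KRW at spot, deposit the KRW at 8.77%, and buy BRL forward at 233.447 to cover the loan.
Arbitrage profit = |1,178,011,679.34 − 1,211,415,370.26| = KRW 33,403,691.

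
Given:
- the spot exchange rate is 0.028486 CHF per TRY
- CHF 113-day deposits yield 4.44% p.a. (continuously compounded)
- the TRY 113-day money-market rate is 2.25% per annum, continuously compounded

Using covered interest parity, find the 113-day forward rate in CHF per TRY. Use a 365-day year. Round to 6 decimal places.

T = 113/365 years.
CHF accumulates by e^(0.0444×113/365) = 1.0138407.
TRY growth factor: e^(0.0225×113/365) = 1.0069901.
So F = 0.028486 × 1.0138407 / 1.0069901 = 0.02867979 (CHF/TRY).

0.028680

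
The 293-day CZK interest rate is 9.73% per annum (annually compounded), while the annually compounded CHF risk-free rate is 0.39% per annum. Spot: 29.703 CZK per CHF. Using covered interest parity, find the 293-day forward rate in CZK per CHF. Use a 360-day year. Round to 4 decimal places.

T = 293/360 years.
CZK growth factor: (1 + 0.0973)^(293/360) = 1.07850057.
CHF accumulates by (1 + 0.0039)^(293/360) = 1.00317302.
CIP: F = S · (grow CZK)/(grow CHF) = 29.703 × 1.07850057/1.00317302 = 31.933377 CZK per CHF.

31.9334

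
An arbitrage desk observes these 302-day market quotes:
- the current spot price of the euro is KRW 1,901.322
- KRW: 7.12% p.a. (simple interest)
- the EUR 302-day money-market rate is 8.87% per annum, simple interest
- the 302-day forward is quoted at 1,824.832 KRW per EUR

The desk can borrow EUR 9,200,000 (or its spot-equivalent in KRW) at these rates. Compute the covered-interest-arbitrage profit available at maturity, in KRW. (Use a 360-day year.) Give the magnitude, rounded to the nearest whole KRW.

T = 302/360 years.
Invest the EUR and cover forward: 9,200,000 × 1.074409444444 × 1824.832 = KRW 18,037,673,964.98.
Convert at spot and invest in KRW: 9,200,000 × 1901.322 × 1.059728888889 = KRW 18,536,949,824.42.
The quoted forward undervalues EUR, so borrow EUR, convert to KRW at spot, deposit the KRW at 7.12%, and buy EUR forward at 1,824.832 to cover the loan.
Arbitrage profit = |18,037,673,964.98 − 18,536,949,824.42| = KRW 499,275,859.

KRW 499,275,859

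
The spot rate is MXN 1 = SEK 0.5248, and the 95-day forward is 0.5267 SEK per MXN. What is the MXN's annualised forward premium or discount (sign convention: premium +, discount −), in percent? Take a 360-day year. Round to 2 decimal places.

T = 95/360 years.
(F − S)/S = (0.5267 − 0.5248)/0.5248 = 0.0036204.
Annualise by dividing by T: 0.0036204 / (95/360) = 0.013719 → 1.37%.

+1.37%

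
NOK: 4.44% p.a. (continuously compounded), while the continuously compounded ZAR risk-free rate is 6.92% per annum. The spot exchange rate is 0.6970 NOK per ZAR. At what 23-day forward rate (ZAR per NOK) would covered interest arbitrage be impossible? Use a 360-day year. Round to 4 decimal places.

T = 23/360 years.
NOK growth factor: e^(0.0444×23/360) = 1.0028407.
ZAR accumulates by e^(0.0692×23/360) = 1.0044309.
So F = 0.697 × 1.0028407 / 1.0044309 = 0.6958965 (NOK/ZAR).
Invert for ZAR per NOK: 1 / 0.6958965 = 1.4370.

1.4370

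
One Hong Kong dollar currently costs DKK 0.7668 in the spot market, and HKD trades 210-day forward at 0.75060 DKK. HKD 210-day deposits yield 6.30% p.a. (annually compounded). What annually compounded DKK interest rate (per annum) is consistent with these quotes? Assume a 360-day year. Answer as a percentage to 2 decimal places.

2.48%

T = 210/360 years.
F/S = 0.7506/0.7668 = 0.9788732 = (growth of DKK) / (growth of HKD).
The HKD side grows by (1 + 0.0630)^(210/360) = 1.0362815.
So the DKK growth factor = 1.0143882.
Annualise: 1.0143882^(360/210) − 1 = 0.024792 = 2.48%.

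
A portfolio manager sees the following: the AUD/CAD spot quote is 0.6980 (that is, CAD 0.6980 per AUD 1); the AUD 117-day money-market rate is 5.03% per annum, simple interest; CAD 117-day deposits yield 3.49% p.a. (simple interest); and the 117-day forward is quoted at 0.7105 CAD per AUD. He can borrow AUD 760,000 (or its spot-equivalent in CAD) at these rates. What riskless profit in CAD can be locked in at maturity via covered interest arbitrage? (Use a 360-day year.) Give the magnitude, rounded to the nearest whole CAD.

CAD 12,310

T = 117/360 years.
Invest the AUD and cover forward: 760,000 × 1.0163475 × 0.7105 = CAD 548,807.32.
Convert at spot and invest in CAD: 760,000 × 0.6980 × 1.0113425 = CAD 536,496.97.
The quoted forward overvalues AUD, so borrow CAD, buy AUD at spot, deposit the AUD at 5.03%, and sell the proceeds forward at 0.7105.
Profit = 548,807.32 − 536,496.97 = CAD 12,310.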